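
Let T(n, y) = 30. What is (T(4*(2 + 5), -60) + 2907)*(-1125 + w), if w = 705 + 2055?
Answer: 4801995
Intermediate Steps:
w = 2760
(T(4*(2 + 5), -60) + 2907)*(-1125 + w) = (30 + 2907)*(-1125 + 2760) = 2937*1635 = 4801995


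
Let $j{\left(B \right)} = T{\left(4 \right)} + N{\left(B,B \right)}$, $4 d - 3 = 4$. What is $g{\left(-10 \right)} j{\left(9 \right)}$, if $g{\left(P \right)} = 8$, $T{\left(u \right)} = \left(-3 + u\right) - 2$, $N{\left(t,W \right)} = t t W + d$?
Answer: $5838$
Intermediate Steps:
$d = \frac{7}{4}$ ($d = \frac{3}{4} + \frac{1}{4} \cdot 4 = \frac{3}{4} + 1 = \frac{7}{4} \approx 1.75$)
$N{\left(t,W \right)} = \frac{7}{4} + W t^{2}$ ($N{\left(t,W \right)} = t t W + \frac{7}{4} = t^{2} W + \frac{7}{4} = W t^{2} + \frac{7}{4} = \frac{7}{4} + W t^{2}$)
$T{\left(u \right)} = -5 + u$
$j{\left(B \right)} = \frac{3}{4} + B^{3}$ ($j{\left(B \right)} = \left(-5 + 4\right) + \left(\frac{7}{4} + B B^{2}\right) = -1 + \left(\frac{7}{4} + B^{3}\right) = \frac{3}{4} + B^{3}$)
$g{\left(-10 \right)} j{\left(9 \right)} = 8 \left(\frac{3}{4} + 9^{3}\right) = 8 \left(\frac{3}{4} + 729\right) = 8 \cdot \frac{2919}{4} = 5838$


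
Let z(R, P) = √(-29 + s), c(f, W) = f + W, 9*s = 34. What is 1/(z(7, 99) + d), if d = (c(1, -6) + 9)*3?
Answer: 108/1523 - 3*I*√227/1523 ≈ 0.070913 - 0.029678*I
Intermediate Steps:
s = 34/9 (s = (⅑)*34 = 34/9 ≈ 3.7778)
c(f, W) = W + f
z(R, P) = I*√227/3 (z(R, P) = √(-29 + 34/9) = √(-227/9) = I*√227/3)
d = 12 (d = ((-6 + 1) + 9)*3 = (-5 + 9)*3 = 4*3 = 12)
1/(z(7, 99) + d) = 1/(I*√227/3 + 12) = 1/(12 + I*√227/3)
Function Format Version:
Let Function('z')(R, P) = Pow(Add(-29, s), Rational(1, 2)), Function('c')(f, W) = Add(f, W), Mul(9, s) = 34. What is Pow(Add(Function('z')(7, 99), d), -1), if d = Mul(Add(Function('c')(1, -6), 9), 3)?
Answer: Add(Rational(108, 1523), Mul(Rational(-3, 1523), I, Pow(227, Rational(1, 2)))) ≈ Add(0.070913, Mul(-0.029678, I))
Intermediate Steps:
s = Rational(34, 9) (s = Mul(Rational(1, 9), 34) = Rational(34, 9) ≈ 3.7778)
Function('c')(f, W) = Add(W, f)
Function('z')(R, P) = Mul(Rational(1, 3), I, Pow(227, Rational(1, 2))) (Function('z')(R, P) = Pow(Add(-29, Rational(34, 9)), Rational(1, 2)) = Pow(Rational(-227, 9), Rational(1, 2)) = Mul(Rational(1, 3), I, Pow(227, Rational(1, 2))))
d = 12 (d = Mul(Add(Add(-6, 1), 9), 3) = Mul(Add(-5, 9), 3) = Mul(4, 3) = 12)
Pow(Add(Function('z')(7, 99), d), -1) = Pow(Add(Mul(Rational(1, 3), I, Pow(227, Rational(1, 2))), 12), -1) = Pow(Add(12, Mul(Rational(1, 3), I, Pow(227, Rational(1, 2)))), -1)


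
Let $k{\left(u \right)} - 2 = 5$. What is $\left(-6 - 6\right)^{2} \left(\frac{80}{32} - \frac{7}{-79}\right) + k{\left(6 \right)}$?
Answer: $\frac{30001}{79} \approx 379.76$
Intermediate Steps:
$k{\left(u \right)} = 7$ ($k{\left(u \right)} = 2 + 5 = 7$)
$\left(-6 - 6\right)^{2} \left(\frac{80}{32} - \frac{7}{-79}\right) + k{\left(6 \right)} = \left(-6 - 6\right)^{2} \left(\frac{80}{32} - \frac{7}{-79}\right) + 7 = \left(-6 - 6\right)^{2} \left(80 \cdot \frac{1}{32} - - \frac{7}{79}\right) + 7 = \left(-12\right)^{2} \left(\frac{5}{2} + \frac{7}{79}\right) + 7 = 144 \cdot \frac{409}{158} + 7 = \frac{29448}{79} + 7 = \frac{30001}{79}$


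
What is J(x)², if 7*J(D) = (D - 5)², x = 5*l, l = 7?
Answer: 810000/49 ≈ 16531.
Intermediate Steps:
x = 35 (x = 5*7 = 35)
J(D) = (-5 + D)²/7 (J(D) = (D - 5)²/7 = (-5 + D)²/7)
J(x)² = ((-5 + 35)²/7)² = ((⅐)*30²)² = ((⅐)*900)² = (900/7)² = 810000/49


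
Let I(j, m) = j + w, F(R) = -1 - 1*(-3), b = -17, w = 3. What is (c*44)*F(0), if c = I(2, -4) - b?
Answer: 1936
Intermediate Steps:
F(R) = 2 (F(R) = -1 + 3 = 2)
I(j, m) = 3 + j (I(j, m) = j + 3 = 3 + j)
c = 22 (c = (3 + 2) - 1*(-17) = 5 + 17 = 22)
(c*44)*F(0) = (22*44)*2 = 968*2 = 1936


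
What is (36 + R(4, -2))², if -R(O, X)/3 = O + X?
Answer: 900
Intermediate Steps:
R(O, X) = -3*O - 3*X (R(O, X) = -3*(O + X) = -3*O - 3*X)
(36 + R(4, -2))² = (36 + (-3*4 - 3*(-2)))² = (36 + (-12 + 6))² = (36 - 6)² = 30² = 900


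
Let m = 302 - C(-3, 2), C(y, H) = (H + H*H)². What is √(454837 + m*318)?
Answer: 5*√21577 ≈ 734.46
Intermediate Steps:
C(y, H) = (H + H²)²
m = 266 (m = 302 - 2²*(1 + 2)² = 302 - 4*3² = 302 - 4*9 = 302 - 1*36 = 302 - 36 = 266)
√(454837 + m*318) = √(454837 + 266*318) = √(454837 + 84588) = √539425 = 5*√21577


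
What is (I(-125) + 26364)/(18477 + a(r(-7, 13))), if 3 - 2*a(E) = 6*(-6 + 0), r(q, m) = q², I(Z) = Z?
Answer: 2762/1947 ≈ 1.4186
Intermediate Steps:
a(E) = 39/2 (a(E) = 3/2 - 3*(-6 + 0) = 3/2 - 3*(-6) = 3/2 - ½*(-36) = 3/2 + 18 = 39/2)
(I(-125) + 26364)/(18477 + a(r(-7, 13))) = (-125 + 26364)/(18477 + 39/2) = 26239/(36993/2) = 26239*(2/36993) = 2762/1947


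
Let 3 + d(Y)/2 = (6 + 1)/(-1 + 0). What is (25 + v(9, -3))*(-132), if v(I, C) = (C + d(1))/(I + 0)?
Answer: -8888/3 ≈ -2962.7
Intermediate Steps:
d(Y) = -20 (d(Y) = -6 + 2*((6 + 1)/(-1 + 0)) = -6 + 2*(7/(-1)) = -6 + 2*(7*(-1)) = -6 + 2*(-7) = -6 - 14 = -20)
v(I, C) = (-20 + C)/I (v(I, C) = (C - 20)/(I + 0) = (-20 + C)/I)
(25 + v(9, -3))*(-132) = (25 + (-20 - 3)/9)*(-132) = (25 + (1/9)*(-23))*(-132) = (25 - 23/9)*(-132) = (202/9)*(-132) = -8888/3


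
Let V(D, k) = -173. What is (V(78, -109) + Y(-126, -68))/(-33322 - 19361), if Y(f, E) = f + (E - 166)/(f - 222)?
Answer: 17303/3055614 ≈ 0.0056627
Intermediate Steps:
Y(f, E) = f + (-166 + E)/(-222 + f)
(V(78, -109) + Y(-126, -68))/(-33322 - 19361) = (-173 + (-166 - 68 + (-126)² - 222*(-126))/(-222 - 126))/(-33322 - 19361) = (-173 + (-166 - 68 + 15876 + 27972)/(-348))/(-52683) = (-173 - 1/348*43614)*(-1/52683) = (-173 - 7269/58)*(-1/52683) = -17303/58*(-1/52683) = 17303/3055614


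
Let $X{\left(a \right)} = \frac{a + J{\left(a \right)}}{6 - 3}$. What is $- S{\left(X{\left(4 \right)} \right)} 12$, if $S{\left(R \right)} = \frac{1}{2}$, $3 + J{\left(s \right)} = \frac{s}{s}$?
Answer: $-6$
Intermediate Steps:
$J{\left(s \right)} = -2$ ($J{\left(s \right)} = -3 + \frac{s}{s} = -3 + 1 = -2$)
$X{\left(a \right)} = - \frac{2}{3} + \frac{a}{3}$ ($X{\left(a \right)} = \frac{a - 2}{6 - 3} = \frac{-2 + a}{3} = \left(-2 + a\right) \frac{1}{3} = - \frac{2}{3} + \frac{a}{3}$)
$S{\left(R \right)} = \frac{1}{2}$
$- S{\left(X{\left(4 \right)} \right)} 12 = - \frac{12}{2} = \left(-1\right) 6 = -6$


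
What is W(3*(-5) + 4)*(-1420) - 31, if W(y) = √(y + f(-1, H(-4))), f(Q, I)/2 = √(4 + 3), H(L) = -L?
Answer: -31 - 1420*I*√(11 - 2*√7) ≈ -31.0 - 3392.7*I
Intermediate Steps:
f(Q, I) = 2*√7 (f(Q, I) = 2*√(4 + 3) = 2*√7)
W(y) = √(y + 2*√7)
W(3*(-5) + 4)*(-1420) - 31 = √((3*(-5) + 4) + 2*√7)*(-1420) - 31 = √((-15 + 4) + 2*√7)*(-1420) - 31 = √(-11 + 2*√7)*(-1420) - 31 = -1420*√(-11 + 2*√7) - 31 = -31 - 1420*√(-11 + 2*√7)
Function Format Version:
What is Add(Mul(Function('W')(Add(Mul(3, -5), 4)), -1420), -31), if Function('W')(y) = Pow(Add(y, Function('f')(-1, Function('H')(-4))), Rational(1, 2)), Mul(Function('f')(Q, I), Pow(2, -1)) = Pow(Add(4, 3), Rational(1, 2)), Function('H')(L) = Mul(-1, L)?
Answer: Add(-31, Mul(-1420, I, Pow(Add(11, Mul(-2, Pow(7, Rational(1, 2)))), Rational(1, 2)))) ≈ Add(-31.000, Mul(-3392.7, I))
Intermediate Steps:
Function('f')(Q, I) = Mul(2, Pow(7, Rational(1, 2))) (Function('f')(Q, I) = Mul(2, Pow(Add(4, 3), Rational(1, 2))) = Mul(2, Pow(7, Rational(1, 2))))
Function('W')(y) = Pow(Add(y, Mul(2, Pow(7, Rational(1, 2)))), Rational(1, 2))
Add(Mul(Function('W')(Add(Mul(3, -5), 4)), -1420), -31) = Add(Mul(Pow(Add(Add(Mul(3, -5), 4), Mul(2, Pow(7, Rational(1, 2)))), Rational(1, 2)), -1420), -31) = Add(Mul(Pow(Add(Add(-15, 4), Mul(2, Pow(7, Rational(1, 2)))), Rational(1, 2)), -1420), -31) = Add(Mul(Pow(Add(-11, Mul(2, Pow(7, Rational(1, 2)))), Rational(1, 2)), -1420), -31) = Add(Mul(-1420, Pow(Add(-11, Mul(2, Pow(7, Rational(1, 2)))), Rational(1, 2))), -31) = Add(-31, Mul(-1420, Pow(Add(-11, Mul(2, Pow(7, Rational(1, 2)))), Rational(1, 2))))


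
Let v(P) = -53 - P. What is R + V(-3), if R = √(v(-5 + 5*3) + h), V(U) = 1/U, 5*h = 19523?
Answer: -⅓ + 98*√10/5 ≈ 61.647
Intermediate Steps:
h = 19523/5 (h = (⅕)*19523 = 19523/5 ≈ 3904.6)
R = 98*√10/5 (R = √((-53 - (-5 + 5*3)) + 19523/5) = √((-53 - (-5 + 15)) + 19523/5) = √((-53 - 1*10) + 19523/5) = √((-53 - 10) + 19523/5) = √(-63 + 19523/5) = √(19208/5) = 98*√10/5 ≈ 61.981)
R + V(-3) = 98*√10/5 + 1/(-3) = 98*√10/5 - ⅓ = -⅓ + 98*√10/5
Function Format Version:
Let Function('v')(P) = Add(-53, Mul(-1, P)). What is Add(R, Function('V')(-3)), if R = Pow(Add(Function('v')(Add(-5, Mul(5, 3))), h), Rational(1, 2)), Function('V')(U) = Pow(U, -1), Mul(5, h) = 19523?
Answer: Add(Rational(-1, 3), Mul(Rational(98, 5), Pow(10, Rational(1, 2)))) ≈ 61.647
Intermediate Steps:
h = Rational(19523, 5) (h = Mul(Rational(1, 5), 19523) = Rational(19523, 5) ≈ 3904.6)
R = Mul(Rational(98, 5), Pow(10, Rational(1, 2))) (R = Pow(Add(Add(-53, Mul(-1, Add(-5, Mul(5, 3)))), Rational(19523, 5)), Rational(1, 2)) = Pow(Add(Add(-53, Mul(-1, Add(-5, 15))), Rational(19523, 5)), Rational(1, 2)) = Pow(Add(Add(-53, Mul(-1, 10)), Rational(19523, 5)), Rational(1, 2)) = Pow(Add(Add(-53, -10), Rational(19523, 5)), Rational(1, 2)) = Pow(Add(-63, Rational(19523, 5)), Rational(1, 2)) = Pow(Rational(19208, 5), Rational(1, 2)) = Mul(Rational(98, 5), Pow(10, Rational(1, 2))) ≈ 61.981)
Add(R, Function('V')(-3)) = Add(Mul(Rational(98, 5), Pow(10, Rational(1, 2))), Pow(-3, -1)) = Add(Mul(Rational(98, 5), Pow(10, Rational(1, 2))), Rational(-1, 3)) = Add(Rational(-1, 3), Mul(Rational(98, 5), Pow(10, Rational(1, 2))))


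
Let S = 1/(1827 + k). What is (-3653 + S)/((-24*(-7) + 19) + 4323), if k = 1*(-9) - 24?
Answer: -14531/17940 ≈ -0.80998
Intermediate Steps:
k = -33 (k = -9 - 24 = -33)
S = 1/1794 (S = 1/(1827 - 33) = 1/1794 ≈ 0.00055741)
(-3653 + S)/((-24*(-7) + 19) + 4323) = (-3653 + 1/1794)/((-24*(-7) + 19) + 4323) = -6553481/(1794*((168 + 19) + 4323)) = -6553481/(1794*(187 + 4323)) = -6553481/1794/4510 = -6553481/1794*1/4510 = -14531/17940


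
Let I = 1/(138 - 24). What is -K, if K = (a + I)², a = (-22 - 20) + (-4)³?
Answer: -145998889/12996 ≈ -11234.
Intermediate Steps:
a = -106 (a = -42 - 64 = -106)
I = 1/114 ≈ 0.0087719
K = 145998889/12996 (K = (-106 + 1/114)² = (-12083/114)² = 145998889/12996 ≈ 11234.)
-K = -1*145998889/12996 = -145998889/12996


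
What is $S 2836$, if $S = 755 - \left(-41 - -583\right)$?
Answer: $604068$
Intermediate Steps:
$S = 213$ ($S = 755 - \left(-41 + 583\right) = 755 - 542 = 213$)
$S 2836 = 213 \cdot 2836 = 604068$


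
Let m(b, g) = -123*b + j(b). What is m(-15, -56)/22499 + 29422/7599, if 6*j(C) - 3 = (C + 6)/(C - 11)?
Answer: 235915963/59667348 ≈ 3.9539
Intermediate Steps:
j(C) = 1/2 + (6 + C)/(6*(-11 + C)) (j(C) = 1/2 + ((C + 6)/(C - 11))/6 = 1/2 + ((6 + C)/(-11 + C))/6 = 1/2 + (6 + C)/(6*(-11 + C)))
m(b, g) = -123*b + (-27 + 4*b)/(6*(-11 + b))
m(-15, -56)/22499 + 29422/7599 = ((-27 - 738*(-15)**2 + 8122*(-15))/(6*(-11 - 15)))/22499 + 29422/7599 = ((1/6)*(-27 - 738*225 - 121830)/(-26))*(1/22499) + 29422*(1/7599) = ((1/6)*(-1/26)*(-27 - 166050 - 121830))*(1/22499) + 29422/7599 = ((1/6)*(-1/26)*(-287907))*(1/22499) + 29422/7599 = (95969/52)*(1/22499) + 29422/7599 = 95969/1169948 + 29422/7599 = 235915963/59667348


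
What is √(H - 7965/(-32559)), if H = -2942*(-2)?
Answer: √693091106071/10853 ≈ 76.709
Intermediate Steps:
H = 5884
√(H - 7965/(-32559)) = √(5884 - 7965/(-32559)) = √(5884 - 7965*(-1/32559)) = √(5884 + 2655/10853) = √(63861707/10853) = √693091106071/10853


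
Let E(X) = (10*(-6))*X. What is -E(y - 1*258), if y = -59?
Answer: -19020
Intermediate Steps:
E(X) = -60*X
-E(y - 1*258) = -(-60)*(-59 - 1*258) = -(-60)*(-59 - 258) = -(-60)*(-317) = -1*19020 = -19020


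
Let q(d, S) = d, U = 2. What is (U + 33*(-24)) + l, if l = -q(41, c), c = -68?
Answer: -831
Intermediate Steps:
l = -41 (l = -1*41 = -41)
(U + 33*(-24)) + l = (2 + 33*(-24)) - 41 = (2 - 792) - 41 = -790 - 41 = -831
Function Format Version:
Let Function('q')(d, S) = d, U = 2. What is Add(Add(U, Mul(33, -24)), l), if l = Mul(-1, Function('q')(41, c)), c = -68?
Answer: -831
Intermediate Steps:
l = -41 (l = Mul(-1, 41) = -41)
Add(Add(U, Mul(33, -24)), l) = Add(Add(2, Mul(33, -24)), -41) = Add(Add(2, -792), -41) = Add(-790, -41) = -831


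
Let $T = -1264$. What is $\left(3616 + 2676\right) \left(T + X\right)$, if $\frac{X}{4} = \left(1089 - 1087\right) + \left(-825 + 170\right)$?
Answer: $-24387792$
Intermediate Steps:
$X = -2612$ ($X = 4 \left(\left(1089 - 1087\right) + \left(-825 + 170\right)\right) = 4 \left(2 - 655\right) = 4 \left(-653\right) = -2612$)
$\left(3616 + 2676\right) \left(T + X\right) = \left(3616 + 2676\right) \left(-1264 - 2612\right) = 6292 \left(-3876\right) = -24387792$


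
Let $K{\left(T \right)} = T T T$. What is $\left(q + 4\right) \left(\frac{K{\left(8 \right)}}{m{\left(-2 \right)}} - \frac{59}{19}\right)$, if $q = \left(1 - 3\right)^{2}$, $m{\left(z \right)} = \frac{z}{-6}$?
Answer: $\frac{233000}{19} \approx 12263.0$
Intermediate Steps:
$m{\left(z \right)} = - \frac{z}{6}$ ($m{\left(z \right)} = z \left(- \frac{1}{6}\right) = - \frac{z}{6}$)
$K{\left(T \right)} = T^{3}$ ($K{\left(T \right)} = T^{2} T = T^{3}$)
$q = 4$ ($q = \left(-2\right)^{2} = 4$)
$\left(q + 4\right) \left(\frac{K{\left(8 \right)}}{m{\left(-2 \right)}} - \frac{59}{19}\right) = \left(4 + 4\right) \left(\frac{8^{3}}{\left(- \frac{1}{6}\right) \left(-2\right)} - \frac{59}{19}\right) = 8 \left(512 \frac{1}{\frac{1}{3}} - \frac{59}{19}\right) = 8 \left(512 \cdot 3 - \frac{59}{19}\right) = 8 \left(1536 - \frac{59}{19}\right) = 8 \cdot \frac{29125}{19} = \frac{233000}{19}$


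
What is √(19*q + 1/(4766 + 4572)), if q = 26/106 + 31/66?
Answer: 2*√226473966583095/8166081 ≈ 3.6857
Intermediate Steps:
q = 2501/3498 (q = 26*(1/106) + 31*(1/66) = 13/53 + 31/66 = 2501/3498 ≈ 0.71498)
√(19*q + 1/(4766 + 4572)) = √(19*(2501/3498) + 1/(4766 + 4572)) = √(47519/3498 + 1/9338) = √(110933980/8166081) = 2*√226473966583095/8166081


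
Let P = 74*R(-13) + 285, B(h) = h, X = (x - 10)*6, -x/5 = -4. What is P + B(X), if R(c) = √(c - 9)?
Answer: 345 + 74*I*√22 ≈ 345.0 + 347.09*I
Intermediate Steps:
R(c) = √(-9 + c)
x = 20 (x = -5*(-4) = 20)
X = 60 (X = (20 - 10)*6 = 10*6 = 60)
P = 285 + 74*I*√22 (P = 74*√(-9 - 13) + 285 = 74*√(-22) + 285 = 74*(I*√22) + 285 = 74*I*√22 + 285 = 285 + 74*I*√22 ≈ 285.0 + 347.09*I)
P + B(X) = (285 + 74*I*√22) + 60 = 345 + 74*I*√22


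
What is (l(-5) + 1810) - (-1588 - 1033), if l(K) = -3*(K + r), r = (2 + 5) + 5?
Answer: 4410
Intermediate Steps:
r = 12 (r = 7 + 5 = 12)
l(K) = -36 - 3*K (l(K) = -3*(K + 12) = -3*(12 + K) = -36 - 3*K)
(l(-5) + 1810) - (-1588 - 1033) = ((-36 - 3*(-5)) + 1810) - (-1588 - 1033) = ((-36 + 15) + 1810) - 1*(-2621) = (-21 + 1810) + 2621 = 1789 + 2621 = 4410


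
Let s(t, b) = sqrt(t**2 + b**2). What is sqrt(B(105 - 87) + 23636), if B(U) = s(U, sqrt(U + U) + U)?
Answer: sqrt(23666) ≈ 153.84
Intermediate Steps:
s(t, b) = sqrt(b**2 + t**2)
B(U) = sqrt(U**2 + (U + sqrt(2)*sqrt(U))**2) (B(U) = sqrt((sqrt(U + U) + U)**2 + U**2) = sqrt((sqrt(2*U) + U)**2 + U**2) = sqrt((sqrt(2)*sqrt(U) + U)**2 + U**2) = sqrt((U + sqrt(2)*sqrt(U))**2 + U**2) = sqrt(U**2 + (U + sqrt(2)*sqrt(U))**2))
sqrt(B(105 - 87) + 23636) = sqrt(sqrt((105 - 87)**2 + ((105 - 87) + sqrt(2)*sqrt(105 - 87))**2) + 23636) = sqrt(sqrt(18**2 + (18 + sqrt(2)*sqrt(18))**2) + 23636) = sqrt(sqrt(324 + (18 + sqrt(2)*(3*sqrt(2)))**2) + 23636) = sqrt(sqrt(324 + (18 + 6)**2) + 23636) = sqrt(sqrt(324 + 24**2) + 23636) = sqrt(sqrt(324 + 576) + 23636) = sqrt(sqrt(900) + 23636) = sqrt(30 + 23636) = sqrt(23666)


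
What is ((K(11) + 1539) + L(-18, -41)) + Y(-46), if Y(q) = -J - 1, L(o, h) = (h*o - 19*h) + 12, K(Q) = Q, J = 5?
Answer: 3073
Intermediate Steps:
L(o, h) = 12 - 19*h + h*o (L(o, h) = (-19*h + h*o) + 12 = 12 - 19*h + h*o)
Y(q) = -6 (Y(q) = -1*5 - 1 = -5 - 1 = -6)
((K(11) + 1539) + L(-18, -41)) + Y(-46) = ((11 + 1539) + (12 - 19*(-41) - 41*(-18))) - 6 = (1550 + (12 + 779 + 738)) - 6 = (1550 + 1529) - 6 = 3079 - 6 = 3073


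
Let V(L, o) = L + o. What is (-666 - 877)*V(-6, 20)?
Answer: -21602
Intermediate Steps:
(-666 - 877)*V(-6, 20) = (-666 - 877)*(-6 + 20) = -1543*14 = -21602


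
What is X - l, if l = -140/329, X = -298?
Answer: -13986/47 ≈ -297.57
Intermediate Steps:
l = -20/47 (l = -140*1/329 = -20/47 ≈ -0.42553)
X - l = -298 - 1*(-20/47) = -298 + 20/47 = -13986/47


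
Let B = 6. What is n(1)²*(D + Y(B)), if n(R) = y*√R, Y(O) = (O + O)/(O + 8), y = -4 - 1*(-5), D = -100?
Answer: -694/7 ≈ -99.143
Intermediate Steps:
y = 1 (y = -4 + 5 = 1)
Y(O) = 2*O/(8 + O) (Y(O) = (2*O)/(8 + O) = 2*O/(8 + O))
n(R) = √R (n(R) = 1*√R = √R)
n(1)²*(D + Y(B)) = (√1)²*(-100 + 2*6/(8 + 6)) = 1²*(-100 + 2*6/14) = 1*(-100 + 2*6*(1/14)) = 1*(-100 + 6/7) = 1*(-694/7) = -694/7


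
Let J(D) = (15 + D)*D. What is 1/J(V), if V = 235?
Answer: 1/58750 ≈ 1.7021e-5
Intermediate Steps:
J(D) = D*(15 + D)
1/J(V) = 1/(235*(15 + 235)) = 1/(235*250) = 1/58750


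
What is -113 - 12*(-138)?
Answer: 1543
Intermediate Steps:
-113 - 12*(-138) = -113 + 1656 = 1543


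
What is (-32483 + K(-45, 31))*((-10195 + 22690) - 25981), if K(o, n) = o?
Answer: 438672608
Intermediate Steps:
(-32483 + K(-45, 31))*((-10195 + 22690) - 25981) = (-32483 - 45)*((-10195 + 22690) - 25981) = -32528*(12495 - 25981) = -32528*(-13486) = 438672608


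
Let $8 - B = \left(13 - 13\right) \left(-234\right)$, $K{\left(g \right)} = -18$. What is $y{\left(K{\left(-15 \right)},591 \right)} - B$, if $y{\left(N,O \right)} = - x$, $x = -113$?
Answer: $105$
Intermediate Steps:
$y{\left(N,O \right)} = 113$ ($y{\left(N,O \right)} = \left(-1\right) \left(-113\right) = 113$)
$B = 8$ ($B = 8 - \left(13 - 13\right) \left(-234\right) = 8 - 0 \left(-234\right) = 8 - 0 = 8 + 0 = 8$)
$y{\left(K{\left(-15 \right)},591 \right)} - B = 113 - 8 = 105$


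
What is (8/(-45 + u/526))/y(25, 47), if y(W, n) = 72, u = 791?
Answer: -526/205911 ≈ -0.0025545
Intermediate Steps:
(8/(-45 + u/526))/y(25, 47) = (8/(-45 + 791/526))/72 = (8/(-45 + 791*(1/526)))*(1/72) = (8/(-45 + 791/526))*(1/72) = (8/(-22879/526))*(1/72) = (8*(-526/22879))*(1/72) = -4208/22879*1/72 = -526/205911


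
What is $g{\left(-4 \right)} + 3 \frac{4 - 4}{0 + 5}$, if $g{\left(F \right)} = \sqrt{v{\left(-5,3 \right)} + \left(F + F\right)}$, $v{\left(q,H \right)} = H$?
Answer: $i \sqrt{5} \approx 2.2361 i$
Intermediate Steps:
$g{\left(F \right)} = \sqrt{3 + 2 F}$ ($g{\left(F \right)} = \sqrt{3 + \left(F + F\right)} = \sqrt{3 + 2 F}$)
$g{\left(-4 \right)} + 3 \frac{4 - 4}{0 + 5} = \sqrt{3 + 2 \left(-4\right)} + 3 \frac{4 - 4}{0 + 5} = \sqrt{3 - 8} + 3 \cdot \frac{0}{5} = \sqrt{-5} + 3 \cdot 0 \cdot \frac{1}{5} = i \sqrt{5} + 3 \cdot 0 = i \sqrt{5} + 0 = i \sqrt{5}$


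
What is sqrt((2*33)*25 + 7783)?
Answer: sqrt(9433) ≈ 97.124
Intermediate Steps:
sqrt((2*33)*25 + 7783) = sqrt(66*25 + 7783) = sqrt(1650 + 7783) = sqrt(9433)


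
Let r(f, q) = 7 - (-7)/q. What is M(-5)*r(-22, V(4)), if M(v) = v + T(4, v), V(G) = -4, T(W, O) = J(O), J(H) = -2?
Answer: -147/4 ≈ -36.750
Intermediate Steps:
T(W, O) = -2
r(f, q) = 7 + 7/q
M(v) = -2 + v (M(v) = v - 2 = -2 + v)
M(-5)*r(-22, V(4)) = (-2 - 5)*(7 + 7/(-4)) = -7*(7 + 7*(-¼)) = -7*(7 - 7/4) = -7*21/4 = -147/4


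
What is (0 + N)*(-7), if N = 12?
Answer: -84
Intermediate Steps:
(0 + N)*(-7) = (0 + 12)*(-7) = 12*(-7) = -84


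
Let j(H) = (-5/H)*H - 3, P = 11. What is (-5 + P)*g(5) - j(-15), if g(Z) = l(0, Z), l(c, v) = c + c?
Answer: 8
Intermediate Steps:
l(c, v) = 2*c
g(Z) = 0 (g(Z) = 2*0 = 0)
j(H) = -8 (j(H) = -5 - 3 = -8)
(-5 + P)*g(5) - j(-15) = (-5 + 11)*0 - 1*(-8) = 6*0 + 8 = 0 + 8 = 8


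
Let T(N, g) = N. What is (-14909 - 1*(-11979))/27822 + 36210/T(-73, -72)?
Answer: -503824255/1015503 ≈ -496.13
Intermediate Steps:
(-14909 - 1*(-11979))/27822 + 36210/T(-73, -72) = (-14909 - 1*(-11979))/27822 + 36210/(-73) = (-14909 + 11979)*(1/27822) + 36210*(-1/73) = -2930*1/27822 - 36210/73 = -1465/13911 - 36210/73 = -503824255/1015503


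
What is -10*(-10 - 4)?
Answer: 140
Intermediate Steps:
-10*(-10 - 4) = -10*(-14) = 140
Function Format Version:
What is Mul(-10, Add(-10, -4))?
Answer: 140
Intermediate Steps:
Mul(-10, Add(-10, -4)) = Mul(-10, -14) = 140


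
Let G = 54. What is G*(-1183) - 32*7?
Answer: -64106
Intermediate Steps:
G*(-1183) - 32*7 = 54*(-1183) - 32*7 = -63882 - 224 = -64106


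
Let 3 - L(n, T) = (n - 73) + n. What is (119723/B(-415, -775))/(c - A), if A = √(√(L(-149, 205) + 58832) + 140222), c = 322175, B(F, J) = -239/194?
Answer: -23226262/(239*(322175 - √(140222 + √59206))) ≈ -0.30199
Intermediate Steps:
B(F, J) = -239/194 (B(F, J) = -239*1/194 = -239/194)
L(n, T) = 76 - 2*n (L(n, T) = 3 - ((n - 73) + n) = 3 - ((-73 + n) + n) = 3 - (-73 + 2*n) = 3 + (73 - 2*n) = 76 - 2*n)
A = √(140222 + √59206) (A = √(√((76 - 2*(-149)) + 58832) + 140222) = √(√((76 + 298) + 58832) + 140222) = √(√(374 + 58832) + 140222) = √(√59206 + 140222) = √(140222 + √59206) ≈ 374.79)
(119723/B(-415, -775))/(c - A) = (119723/(-239/194))/(322175 - √(140222 + √59206)) = (119723*(-194/239))/(322175 - √(140222 + √59206)) = -23226262/(239*(322175 - √(140222 + √59206)))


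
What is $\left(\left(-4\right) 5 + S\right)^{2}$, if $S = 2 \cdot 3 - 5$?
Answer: $361$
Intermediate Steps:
$S = 1$ ($S = 6 - 5 = 1$)
$\left(\left(-4\right) 5 + S\right)^{2} = \left(\left(-4\right) 5 + 1\right)^{2} = \left(-20 + 1\right)^{2} = \left(-19\right)^{2} = 361$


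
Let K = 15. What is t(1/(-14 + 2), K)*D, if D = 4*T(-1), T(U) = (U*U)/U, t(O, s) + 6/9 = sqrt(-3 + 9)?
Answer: 8/3 - 4*sqrt(6) ≈ -7.1313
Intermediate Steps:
t(O, s) = -2/3 + sqrt(6) (t(O, s) = -2/3 + sqrt(-3 + 9) = -2/3 + sqrt(6))
T(U) = U (T(U) = U**2/U = U)
D = -4 (D = 4*(-1) = -4)
t(1/(-14 + 2), K)*D = (-2/3 + sqrt(6))*(-4) = 8/3 - 4*sqrt(6)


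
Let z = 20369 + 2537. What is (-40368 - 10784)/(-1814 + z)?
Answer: -12788/5273 ≈ -2.4252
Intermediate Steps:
z = 22906
(-40368 - 10784)/(-1814 + z) = (-40368 - 10784)/(-1814 + 22906) = -51152/21092 = -51152*1/21092 = -12788/5273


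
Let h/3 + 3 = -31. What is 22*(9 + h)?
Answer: -2046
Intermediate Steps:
h = -102 (h = -9 + 3*(-31) = -9 - 93 = -102)
22*(9 + h) = 22*(9 - 102) = 22*(-93) = -2046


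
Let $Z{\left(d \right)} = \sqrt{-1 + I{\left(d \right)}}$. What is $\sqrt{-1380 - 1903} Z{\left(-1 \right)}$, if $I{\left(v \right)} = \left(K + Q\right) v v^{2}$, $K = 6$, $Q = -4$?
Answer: $- 7 \sqrt{201} \approx -99.242$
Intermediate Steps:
$I{\left(v \right)} = 2 v^{3}$ ($I{\left(v \right)} = \left(6 - 4\right) v v^{2} = 2 v v^{2} = 2 v^{3}$)
$Z{\left(d \right)} = \sqrt{-1 + 2 d^{3}}$
$\sqrt{-1380 - 1903} Z{\left(-1 \right)} = \sqrt{-1380 - 1903} \sqrt{-1 + 2 \left(-1\right)^{3}} = \sqrt{-3283} \sqrt{-1 + 2 \left(-1\right)} = 7 i \sqrt{67} \sqrt{-1 - 2} = 7 i \sqrt{67} \sqrt{-3} = 7 i \sqrt{67} i \sqrt{3} = - 7 \sqrt{201}$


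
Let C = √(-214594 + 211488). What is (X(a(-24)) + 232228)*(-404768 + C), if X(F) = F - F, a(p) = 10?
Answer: -93998463104 + 232228*I*√3106 ≈ -9.3998e+10 + 1.2942e+7*I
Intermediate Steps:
X(F) = 0
C = I*√3106 (C = √(-3106) = I*√3106 ≈ 55.732*I)
(X(a(-24)) + 232228)*(-404768 + C) = (0 + 232228)*(-404768 + I*√3106) = 232228*(-404768 + I*√3106) = -93998463104 + 232228*I*√3106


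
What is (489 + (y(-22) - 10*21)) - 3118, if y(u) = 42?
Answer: -2797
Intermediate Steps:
(489 + (y(-22) - 10*21)) - 3118 = (489 + (42 - 10*21)) - 3118 = (489 + (42 - 1*210)) - 3118 = (489 + (42 - 210)) - 3118 = (489 - 168) - 3118 = 321 - 3118 = -2797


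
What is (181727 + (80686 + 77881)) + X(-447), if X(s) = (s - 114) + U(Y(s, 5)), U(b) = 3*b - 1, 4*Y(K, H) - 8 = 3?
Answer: 1358961/4 ≈ 3.3974e+5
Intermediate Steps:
Y(K, H) = 11/4 (Y(K, H) = 2 + (¼)*3 = 2 + ¾ = 11/4)
U(b) = -1 + 3*b
X(s) = -427/4 + s (X(s) = (s - 114) + (-1 + 3*(11/4)) = (-114 + s) + (-1 + 33/4) = (-114 + s) + 29/4 = -427/4 + s)
(181727 + (80686 + 77881)) + X(-447) = (181727 + (80686 + 77881)) + (-427/4 - 447) = (181727 + 158567) - 2215/4 = 340294 - 2215/4 = 1358961/4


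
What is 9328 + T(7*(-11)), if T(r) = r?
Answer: 9251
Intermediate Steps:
9328 + T(7*(-11)) = 9328 + 7*(-11) = 9328 - 77 = 9251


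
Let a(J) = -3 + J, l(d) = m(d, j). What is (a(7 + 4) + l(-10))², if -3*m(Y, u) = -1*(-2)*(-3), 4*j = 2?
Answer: 100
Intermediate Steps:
j = ½ (j = (¼)*2 = ½ ≈ 0.50000)
m(Y, u) = 2 (m(Y, u) = -(-1*(-2))*(-3)/3 = -2*(-3)/3 = -⅓*(-6) = 2)
l(d) = 2
(a(7 + 4) + l(-10))² = ((-3 + (7 + 4)) + 2)² = ((-3 + 11) + 2)² = (8 + 2)² = 10² = 100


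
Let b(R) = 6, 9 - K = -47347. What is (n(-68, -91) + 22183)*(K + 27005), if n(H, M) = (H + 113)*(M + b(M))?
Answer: 1365119238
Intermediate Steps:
K = 47356 (K = 9 - 1*(-47347) = 9 + 47347 = 47356)
n(H, M) = (6 + M)*(113 + H) (n(H, M) = (H + 113)*(M + 6) = (113 + H)*(6 + M) = (6 + M)*(113 + H))
(n(-68, -91) + 22183)*(K + 27005) = ((678 + 6*(-68) + 113*(-91) - 68*(-91)) + 22183)*(47356 + 27005) = ((678 - 408 - 10283 + 6188) + 22183)*74361 = (-3825 + 22183)*74361 = 18358*74361 = 1365119238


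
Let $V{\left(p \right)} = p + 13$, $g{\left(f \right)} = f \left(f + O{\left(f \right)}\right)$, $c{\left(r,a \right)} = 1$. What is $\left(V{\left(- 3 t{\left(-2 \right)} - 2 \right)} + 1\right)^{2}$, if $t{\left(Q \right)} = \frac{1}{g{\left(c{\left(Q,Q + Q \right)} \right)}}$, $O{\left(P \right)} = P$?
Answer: $\frac{441}{4} \approx 110.25$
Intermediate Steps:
$g{\left(f \right)} = 2 f^{2}$ ($g{\left(f \right)} = f \left(f + f\right) = f 2 f = 2 f^{2}$)
$t{\left(Q \right)} = \frac{1}{2}$ ($t{\left(Q \right)} = \frac{1}{2 \cdot 1^{2}} = \frac{1}{2 \cdot 1} = \frac{1}{2}$)
$V{\left(p \right)} = 13 + p$
$\left(V{\left(- 3 t{\left(-2 \right)} - 2 \right)} + 1\right)^{2} = \left(\left(13 - \frac{7}{2}\right) + 1\right)^{2} = \left(\frac{19}{2} + 1\right)^{2} = \left(\frac{21}{2}\right)^{2} = \frac{441}{4}$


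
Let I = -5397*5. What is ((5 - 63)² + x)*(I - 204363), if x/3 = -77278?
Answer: 52856077560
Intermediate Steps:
x = -231834 (x = 3*(-77278) = -231834)
I = -26985
((5 - 63)² + x)*(I - 204363) = ((5 - 63)² - 231834)*(-26985 - 204363) = ((-58)² - 231834)*(-231348) = (3364 - 231834)*(-231348) = -228470*(-231348) = 52856077560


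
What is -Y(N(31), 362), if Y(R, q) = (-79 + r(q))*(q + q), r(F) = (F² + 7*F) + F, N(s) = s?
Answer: -96915364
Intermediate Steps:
r(F) = F² + 8*F
Y(R, q) = 2*q*(-79 + q*(8 + q)) (Y(R, q) = (-79 + q*(8 + q))*(q + q) = (-79 + q*(8 + q))*(2*q) = 2*q*(-79 + q*(8 + q)))
-Y(N(31), 362) = -2*362*(-79 + 362*(8 + 362)) = -2*362*(-79 + 362*370) = -2*362*(-79 + 133940) = -2*362*133861 = -1*96915364 = -96915364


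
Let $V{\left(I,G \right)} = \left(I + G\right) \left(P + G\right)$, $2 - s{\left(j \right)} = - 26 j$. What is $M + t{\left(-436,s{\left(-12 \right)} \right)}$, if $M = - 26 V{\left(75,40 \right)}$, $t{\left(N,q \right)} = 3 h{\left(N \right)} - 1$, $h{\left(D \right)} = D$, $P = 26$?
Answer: $-198649$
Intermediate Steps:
$s{\left(j \right)} = 2 + 26 j$ ($s{\left(j \right)} = 2 - - 26 j = 2 + 26 j$)
$t{\left(N,q \right)} = -1 + 3 N$ ($t{\left(N,q \right)} = 3 N - 1 = -1 + 3 N$)
$V{\left(I,G \right)} = \left(26 + G\right) \left(G + I\right)$ ($V{\left(I,G \right)} = \left(I + G\right) \left(26 + G\right) = \left(G + I\right) \left(26 + G\right) = \left(26 + G\right) \left(G + I\right)$)
$M = -197340$ ($M = - 26 \left(40^{2} + 26 \cdot 40 + 26 \cdot 75 + 40 \cdot 75\right) = - 26 \left(1600 + 1040 + 1950 + 3000\right) = \left(-26\right) 7590 = -197340$)
$M + t{\left(-436,s{\left(-12 \right)} \right)} = -197340 + \left(-1 + 3 \left(-436\right)\right) = -197340 - 1309 = -198649$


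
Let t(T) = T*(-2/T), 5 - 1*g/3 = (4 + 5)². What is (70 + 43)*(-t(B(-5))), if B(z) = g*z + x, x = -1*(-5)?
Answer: 226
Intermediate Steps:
g = -228 (g = 15 - 3*(4 + 5)² = 15 - 3*9² = 15 - 3*81 = 15 - 243 = -228)
x = 5
B(z) = 5 - 228*z (B(z) = -228*z + 5 = 5 - 228*z)
t(T) = -2
(70 + 43)*(-t(B(-5))) = (70 + 43)*(-1*(-2)) = 113*2 = 226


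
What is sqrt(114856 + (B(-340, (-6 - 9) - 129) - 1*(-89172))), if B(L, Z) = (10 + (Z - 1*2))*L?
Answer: 2*sqrt(62567) ≈ 500.27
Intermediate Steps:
B(L, Z) = L*(8 + Z) (B(L, Z) = (10 + (Z - 2))*L = (10 + (-2 + Z))*L = (8 + Z)*L = L*(8 + Z))
sqrt(114856 + (B(-340, (-6 - 9) - 129) - 1*(-89172))) = sqrt(114856 + (-340*(8 + ((-6 - 9) - 129)) - 1*(-89172))) = sqrt(114856 + (-340*(8 + (-15 - 129)) + 89172)) = sqrt(114856 + (-340*(8 - 144) + 89172)) = sqrt(114856 + (-340*(-136) + 89172)) = sqrt(114856 + (46240 + 89172)) = sqrt(114856 + 135412) = sqrt(250268) = 2*sqrt(62567)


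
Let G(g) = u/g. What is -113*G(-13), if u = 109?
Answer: 12317/13 ≈ 947.46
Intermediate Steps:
G(g) = 109/g
-113*G(-13) = -12317/(-13) = -12317*(-1)/13 = -113*(-109/13) = 12317/13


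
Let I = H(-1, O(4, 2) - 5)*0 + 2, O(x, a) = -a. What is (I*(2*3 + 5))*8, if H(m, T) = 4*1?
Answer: 176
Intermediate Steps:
H(m, T) = 4
I = 2 (I = 4*0 + 2 = 0 + 2 = 2)
(I*(2*3 + 5))*8 = (2*(2*3 + 5))*8 = (2*(6 + 5))*8 = (2*11)*8 = 22*8 = 176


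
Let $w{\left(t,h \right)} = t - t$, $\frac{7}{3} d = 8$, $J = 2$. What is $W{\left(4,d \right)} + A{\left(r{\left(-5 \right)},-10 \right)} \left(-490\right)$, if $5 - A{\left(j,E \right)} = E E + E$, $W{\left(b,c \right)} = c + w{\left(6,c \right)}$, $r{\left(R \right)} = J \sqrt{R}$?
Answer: $\frac{291574}{7} \approx 41653.0$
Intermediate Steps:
$d = \frac{24}{7}$ ($d = \frac{3}{7} \cdot 8 = \frac{24}{7} \approx 3.4286$)
$w{\left(t,h \right)} = 0$
$r{\left(R \right)} = 2 \sqrt{R}$
$W{\left(b,c \right)} = c$ ($W{\left(b,c \right)} = c + 0 = c$)
$A{\left(j,E \right)} = 5 - E - E^{2}$ ($A{\left(j,E \right)} = 5 - \left(E E + E\right) = 5 - \left(E^{2} + E\right) = 5 - \left(E + E^{2}\right) = 5 - E - E^{2}$)
$W{\left(4,d \right)} + A{\left(r{\left(-5 \right)},-10 \right)} \left(-490\right) = \frac{24}{7} + \left(5 - -10 - \left(-10\right)^{2}\right) \left(-490\right) = \frac{24}{7} + \left(5 + 10 - 100\right) \left(-490\right) = \frac{24}{7} - -41650 = \frac{24}{7} + 41650 = \frac{291574}{7}$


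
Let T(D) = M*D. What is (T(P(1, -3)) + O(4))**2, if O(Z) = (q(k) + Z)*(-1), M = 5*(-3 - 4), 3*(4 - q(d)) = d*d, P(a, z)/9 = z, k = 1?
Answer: 7907344/9 ≈ 8.7859e+5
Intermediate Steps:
P(a, z) = 9*z
q(d) = 4 - d**2/3 (q(d) = 4 - d*d/3 = 4 - d**2/3)
M = -35 (M = 5*(-7) = -35)
T(D) = -35*D
O(Z) = -11/3 - Z (O(Z) = ((4 - 1/3*1**2) + Z)*(-1) = ((4 - 1/3*1) + Z)*(-1) = ((4 - 1/3) + Z)*(-1) = (11/3 + Z)*(-1) = -11/3 - Z)
(T(P(1, -3)) + O(4))**2 = (-315*(-3) + (-11/3 - 1*4))**2 = (-35*(-27) + (-11/3 - 4))**2 = (945 - 23/3)**2 = (2812/3)**2 = 7907344/9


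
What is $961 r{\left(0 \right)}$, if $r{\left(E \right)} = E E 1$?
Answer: $0$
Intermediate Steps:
$r{\left(E \right)} = E^{2}$ ($r{\left(E \right)} = E^{2} \cdot 1 = E^{2}$)
$961 r{\left(0 \right)} = 961 \cdot 0^{2} = 961 \cdot 0 = 0$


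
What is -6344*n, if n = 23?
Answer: -145912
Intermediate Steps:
-6344*n = -6344*23 = -145912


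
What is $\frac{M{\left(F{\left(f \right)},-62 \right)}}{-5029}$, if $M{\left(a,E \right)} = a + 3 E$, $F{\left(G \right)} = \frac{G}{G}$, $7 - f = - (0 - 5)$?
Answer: $\frac{185}{5029} \approx 0.036787$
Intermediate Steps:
$f = 2$ ($f = 7 - - (0 - 5) = 7 - \left(-1\right) \left(-5\right) = 7 - 5 = 2$)
$F{\left(G \right)} = 1$
$\frac{M{\left(F{\left(f \right)},-62 \right)}}{-5029} = \frac{1 + 3 \left(-62\right)}{-5029} = \left(1 - 186\right) \left(- \frac{1}{5029}\right) = \left(-185\right) \left(- \frac{1}{5029}\right) = \frac{185}{5029}$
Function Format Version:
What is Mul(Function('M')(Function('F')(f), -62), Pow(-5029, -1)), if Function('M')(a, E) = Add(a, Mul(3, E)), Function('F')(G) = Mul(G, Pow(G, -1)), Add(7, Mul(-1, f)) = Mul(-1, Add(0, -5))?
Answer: Rational(185, 5029) ≈ 0.036787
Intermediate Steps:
f = 2 (f = Add(7, Mul(-1, Mul(-1, Add(0, -5)))) = Add(7, Mul(-1, Mul(-1, -5))) = Add(7, Mul(-1, 5)) = Add(7, -5) = 2)
Function('F')(G) = 1
Mul(Function('M')(Function('F')(f), -62), Pow(-5029, -1)) = Mul(Add(1, Mul(3, -62)), Pow(-5029, -1)) = Mul(Add(1, -186), Rational(-1, 5029)) = Mul(-185, Rational(-1, 5029)) = Rational(185, 5029)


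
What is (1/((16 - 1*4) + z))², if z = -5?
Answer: 1/49 ≈ 0.020408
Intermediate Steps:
(1/((16 - 1*4) + z))² = (1/((16 - 1*4) - 5))² = (1/((16 - 4) - 5))² = (1/(12 - 5))² = (1/7)² = (⅐)² = 1/49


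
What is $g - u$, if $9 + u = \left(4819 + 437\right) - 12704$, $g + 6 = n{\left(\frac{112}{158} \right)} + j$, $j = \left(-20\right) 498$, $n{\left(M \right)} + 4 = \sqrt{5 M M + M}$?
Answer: $-2513 + \frac{2 \sqrt{5026}}{79} \approx -2511.2$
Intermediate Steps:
$n{\left(M \right)} = -4 + \sqrt{M + 5 M^{2}}$ ($n{\left(M \right)} = -4 + \sqrt{5 M M + M} = -4 + \sqrt{5 M^{2} + M} = -4 + \sqrt{M + 5 M^{2}}$)
$j = -9960$
$g = -9970 + \frac{2 \sqrt{5026}}{79}$ ($g = -6 - \left(9964 - \sqrt{1 + 5 \cdot \frac{112}{158}} \frac{2 \sqrt{1106}}{79}\right) = -6 - \left(9964 - \sqrt{1 + 5 \cdot 112 \cdot \frac{1}{158}} \frac{2 \sqrt{1106}}{79}\right) = -6 - \left(9964 - \frac{2 \sqrt{1106} \sqrt{1 + 5 \cdot \frac{56}{79}}}{79}\right) = -6 - \left(9964 - \frac{2 \sqrt{1106} \sqrt{1 + \frac{280}{79}}}{79}\right) = -6 - \left(9964 - \frac{2 \sqrt{5026}}{79}\right) = -9970 + \frac{2 \sqrt{5026}}{79} \approx -9968.2$)
$u = -7457$ ($u = -9 + \left(\left(4819 + 437\right) - 12704\right) = -9 + \left(5256 - 12704\right) = -9 - 7448 = -7457$)
$g - u = \left(-9970 + \frac{2 \sqrt{5026}}{79}\right) - -7457 = \left(-9970 + \frac{2 \sqrt{5026}}{79}\right) + 7457 = -2513 + \frac{2 \sqrt{5026}}{79}$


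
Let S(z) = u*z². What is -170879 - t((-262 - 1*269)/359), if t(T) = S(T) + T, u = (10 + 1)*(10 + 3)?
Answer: -22063186193/128881 ≈ -1.7119e+5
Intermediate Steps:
u = 143 (u = 11*13 = 143)
S(z) = 143*z²
t(T) = T + 143*T² (t(T) = 143*T² + T = T + 143*T²)
-170879 - t((-262 - 1*269)/359) = -170879 - (-262 - 1*269)/359*(1 + 143*((-262 - 1*269)/359)) = -170879 - (-262 - 269)*(1/359)*(1 + 143*((-262 - 269)*(1/359))) = -170879 - (-531*1/359)*(1 + 143*(-531*1/359)) = -170879 - (-531)*(1 + 143*(-531/359))/359 = -170879 - (-531)*(1 - 75933/359)/359 = -170879 - (-531)*(-75574)/(359*359) = -170879 - 1*40129794/128881 = -170879 - 40129794/128881 = -22063186193/128881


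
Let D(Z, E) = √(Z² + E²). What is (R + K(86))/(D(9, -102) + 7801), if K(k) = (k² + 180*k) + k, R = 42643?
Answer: 511784605/60845116 - 196815*√1165/60845116 ≈ 8.3009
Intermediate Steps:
K(k) = k² + 181*k
D(Z, E) = √(E² + Z²)
(R + K(86))/(D(9, -102) + 7801) = (42643 + 86*(181 + 86))/(√((-102)² + 9²) + 7801) = (42643 + 86*267)/(√(10404 + 81) + 7801) = (42643 + 22962)/(√10485 + 7801) = 65605/(3*√1165 + 7801) = 65605/(7801 + 3*√1165)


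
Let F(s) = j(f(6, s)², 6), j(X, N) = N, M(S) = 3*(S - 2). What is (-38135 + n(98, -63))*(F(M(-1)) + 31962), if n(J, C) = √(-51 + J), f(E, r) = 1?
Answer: -1219099680 + 31968*√47 ≈ -1.2189e+9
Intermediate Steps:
M(S) = -6 + 3*S (M(S) = 3*(-2 + S) = -6 + 3*S)
F(s) = 6
(-38135 + n(98, -63))*(F(M(-1)) + 31962) = (-38135 + √(-51 + 98))*(6 + 31962) = (-38135 + √47)*31968 = -1219099680 + 31968*√47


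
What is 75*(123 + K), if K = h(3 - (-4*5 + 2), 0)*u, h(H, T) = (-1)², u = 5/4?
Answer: 37275/4 ≈ 9318.8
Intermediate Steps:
u = 5/4 (u = 5*(¼) = 5/4 ≈ 1.2500)
h(H, T) = 1
K = 5/4 (K = 1*(5/4) = 5/4 ≈ 1.2500)
75*(123 + K) = 75*(123 + 5/4) = 75*(497/4) = 37275/4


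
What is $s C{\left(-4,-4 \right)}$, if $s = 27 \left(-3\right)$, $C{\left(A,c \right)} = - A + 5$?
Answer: $-729$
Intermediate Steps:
$C{\left(A,c \right)} = 5 - A$
$s = -81$
$s C{\left(-4,-4 \right)} = - 81 \left(5 - -4\right) = - 81 \left(5 + 4\right) = \left(-81\right) 9 = -729$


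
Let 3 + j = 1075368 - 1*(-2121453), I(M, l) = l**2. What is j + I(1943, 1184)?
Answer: 4598674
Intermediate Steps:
j = 3196818 (j = -3 + (1075368 - 1*(-2121453)) = -3 + (1075368 + 2121453) = -3 + 3196821 = 3196818)
j + I(1943, 1184) = 3196818 + 1184**2 = 3196818 + 1401856 = 4598674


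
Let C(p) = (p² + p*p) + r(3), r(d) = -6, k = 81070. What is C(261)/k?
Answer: 68118/40535 ≈ 1.6805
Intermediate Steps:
C(p) = -6 + 2*p² (C(p) = (p² + p*p) - 6 = (p² + p²) - 6 = 2*p² - 6 = -6 + 2*p²)
C(261)/k = (-6 + 2*261²)/81070 = (-6 + 2*68121)*(1/81070) = (-6 + 136242)*(1/81070) = 136236*(1/81070) = 68118/40535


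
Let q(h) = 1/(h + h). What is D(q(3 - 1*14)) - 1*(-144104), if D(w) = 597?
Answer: 144701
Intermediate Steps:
q(h) = 1/(2*h)
D(q(3 - 1*14)) - 1*(-144104) = 597 - 1*(-144104) = 597 + 144104 = 144701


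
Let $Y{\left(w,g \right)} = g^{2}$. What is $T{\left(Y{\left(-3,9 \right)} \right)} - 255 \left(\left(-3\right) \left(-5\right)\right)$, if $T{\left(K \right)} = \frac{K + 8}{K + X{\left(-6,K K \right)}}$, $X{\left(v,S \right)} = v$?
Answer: $- \frac{286786}{75} \approx -3823.8$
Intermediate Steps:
$T{\left(K \right)} = \frac{8 + K}{-6 + K}$ ($T{\left(K \right)} = \frac{K + 8}{K - 6} = \frac{8 + K}{-6 + K}$)
$T{\left(Y{\left(-3,9 \right)} \right)} - 255 \left(\left(-3\right) \left(-5\right)\right) = \frac{8 + 9^{2}}{-6 + 9^{2}} - 255 \left(\left(-3\right) \left(-5\right)\right) = \frac{8 + 81}{-6 + 81} - 255 \cdot 15 = \frac{1}{75} \cdot 89 - 3825 = \frac{89}{75} - 3825 = - \frac{286786}{75}$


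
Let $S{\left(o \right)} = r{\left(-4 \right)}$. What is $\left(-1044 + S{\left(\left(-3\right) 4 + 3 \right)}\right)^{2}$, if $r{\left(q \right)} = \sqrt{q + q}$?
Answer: $1089928 - 4176 i \sqrt{2} \approx 1.0899 \cdot 10^{6} - 5905.8 i$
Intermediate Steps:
$r{\left(q \right)} = \sqrt{2} \sqrt{q}$ ($r{\left(q \right)} = \sqrt{2 q} = \sqrt{2} \sqrt{q}$)
$S{\left(o \right)} = 2 i \sqrt{2}$ ($S{\left(o \right)} = \sqrt{2} \sqrt{-4} = \sqrt{2} \cdot 2 i = 2 i \sqrt{2}$)
$\left(-1044 + S{\left(\left(-3\right) 4 + 3 \right)}\right)^{2} = \left(-1044 + 2 i \sqrt{2}\right)^{2}$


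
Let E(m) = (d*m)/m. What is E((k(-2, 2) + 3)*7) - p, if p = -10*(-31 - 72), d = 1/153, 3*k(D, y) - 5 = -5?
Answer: -157589/153 ≈ -1030.0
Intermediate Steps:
k(D, y) = 0 (k(D, y) = 5/3 + (⅓)*(-5) = 5/3 - 5/3 = 0)
d = 1/153 ≈ 0.0065359
p = 1030 (p = -10*(-103) = 1030)
E(m) = 1/153 (E(m) = (m/153)/m = 1/153)
E((k(-2, 2) + 3)*7) - p = 1/153 - 1*1030 = 1/153 - 1030 = -157589/153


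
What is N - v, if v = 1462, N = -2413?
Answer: -3875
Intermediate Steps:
N - v = -2413 - 1*1462 = -2413 - 1462 = -3875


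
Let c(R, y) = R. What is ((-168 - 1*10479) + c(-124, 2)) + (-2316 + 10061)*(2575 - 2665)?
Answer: -707821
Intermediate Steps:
((-168 - 1*10479) + c(-124, 2)) + (-2316 + 10061)*(2575 - 2665) = ((-168 - 1*10479) - 124) + (-2316 + 10061)*(2575 - 2665) = ((-168 - 10479) - 124) + 7745*(-90) = (-10647 - 124) - 697050 = -10771 - 697050 = -707821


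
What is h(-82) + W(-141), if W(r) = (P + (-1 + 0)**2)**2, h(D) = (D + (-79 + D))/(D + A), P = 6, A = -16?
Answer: 5045/98 ≈ 51.480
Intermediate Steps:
h(D) = (-79 + 2*D)/(-16 + D) (h(D) = (D + (-79 + D))/(D - 16) = (-79 + 2*D)/(-16 + D))
W(r) = 49 (W(r) = (6 + (-1 + 0)**2)**2 = (6 + (-1)**2)**2 = (6 + 1)**2 = 7**2 = 49)
h(-82) + W(-141) = (-79 + 2*(-82))/(-16 - 82) + 49 = (-79 - 164)/(-98) + 49 = -1/98*(-243) + 49 = 243/98 + 49 = 5045/98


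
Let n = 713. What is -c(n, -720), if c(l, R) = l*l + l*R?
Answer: 4991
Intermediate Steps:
c(l, R) = l**2 + R*l
-c(n, -720) = -713*(-720 + 713) = -713*(-7) = -1*(-4991) = 4991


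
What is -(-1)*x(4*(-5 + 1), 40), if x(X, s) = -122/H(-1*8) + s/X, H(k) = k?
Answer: 51/4 ≈ 12.750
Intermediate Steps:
x(X, s) = 61/4 + s/X (x(X, s) = -122/((-1*8)) + s/X = -122/(-8) + s/X = -122*(-⅛) + s/X = 61/4 + s/X)
-(-1)*x(4*(-5 + 1), 40) = -(-1)*(61/4 + 40/((4*(-5 + 1)))) = -(-1)*(61/4 + 40/((4*(-4)))) = -(-1)*(61/4 + 40/(-16)) = -(-1)*(61/4 + 40*(-1/16)) = -(-1)*(61/4 - 5/2) = -(-1)*51/4 = -1*(-51/4) = 51/4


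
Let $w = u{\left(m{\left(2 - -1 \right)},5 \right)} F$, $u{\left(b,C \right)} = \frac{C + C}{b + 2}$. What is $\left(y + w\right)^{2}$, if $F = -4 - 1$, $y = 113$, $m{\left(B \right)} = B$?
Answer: $10609$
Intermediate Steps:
$u{\left(b,C \right)} = \frac{2 C}{2 + b}$
$F = -5$ ($F = -4 - 1 = -5$)
$w = -10$ ($w = 2 \cdot 5 \frac{1}{2 + \left(2 - -1\right)} \left(-5\right) = 2 \cdot 5 \frac{1}{2 + \left(2 + 1\right)} \left(-5\right) = 2 \cdot 5 \frac{1}{2 + 3} \left(-5\right) = 2 \cdot 5 \cdot \frac{1}{5} \left(-5\right) = 2 \left(-5\right) = -10$)
$\left(y + w\right)^{2} = \left(113 - 10\right)^{2} = 103^{2} = 10609$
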